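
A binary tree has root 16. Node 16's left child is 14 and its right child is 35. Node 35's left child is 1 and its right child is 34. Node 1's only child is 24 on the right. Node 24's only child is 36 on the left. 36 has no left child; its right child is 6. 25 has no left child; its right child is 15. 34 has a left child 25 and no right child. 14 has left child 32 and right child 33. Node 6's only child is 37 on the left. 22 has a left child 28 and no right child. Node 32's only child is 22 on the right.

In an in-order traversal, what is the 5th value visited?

In-order visits the left subtree, then the node, then the right subtree.
At 16: go left to 14.
  At 14: go left to 32.
    At 32: no left child.
    Visit 32.
    At 32: go right to 22.
      At 22: go left to 28.
        28 is a leaf — visit 28.
      Visit 22.
      At 22: no right child.
  Visit 14.
  At 14: go right to 33.
    33 is a leaf — visit 33.
Visit 16.
At 16: go right to 35.
  At 35: go left to 1.
    At 1: no left child.
    Visit 1.
    At 1: go right to 24.
      At 24: go left to 36.
        At 36: no left child.
        Visit 36.
        At 36: go right to 6.
          At 6: go left to 37.
            37 is a leaf — visit 37.
          Visit 6.
          At 6: no right child.
      Visit 24.
      At 24: no right child.
  Visit 35.
  At 35: go right to 34.
    At 34: go left to 25.
      At 25: no left child.
      Visit 25.
      At 25: go right to 15.
        15 is a leaf — visit 15.
    Visit 34.
    At 34: no right child.
Full in-order sequence: 32, 28, 22, 14, 33, 16, 1, 36, 37, 6, 24, 35, 25, 15, 34.

33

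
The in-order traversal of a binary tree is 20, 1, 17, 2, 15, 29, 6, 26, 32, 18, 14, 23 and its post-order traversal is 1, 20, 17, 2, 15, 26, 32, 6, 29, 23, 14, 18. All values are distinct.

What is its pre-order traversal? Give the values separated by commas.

18, 29, 15, 2, 17, 20, 1, 6, 32, 26, 14, 23

The last element of post-order is the root; it splits in-order into left and right subtrees.
Root 18: left subtree has 9 nodes {20, 1, 17, 2, 15, 29, 6, 26, 32}, right has 2 {14, 23}.
  Root 29: left subtree has 5 nodes {20, 1, 17, 2, 15}, right has 3 {6, 26, 32}.
    Root 15: left subtree has 4 nodes {20, 1, 17, 2}, right has 0 { }.
      Root 2: left subtree has 3 nodes {20, 1, 17}, right has 0 { }.
        Root 17: left subtree has 2 nodes {20, 1}, right has 0 { }.
          Root 20: left subtree has 0 nodes { }, right has 1 {1}.
    Root 6: left subtree has 0 nodes { }, right has 2 {26, 32}.
      Root 32: left subtree has 1 node {26}, right has 0 { }.
  Root 14: left subtree has 0 nodes { }, right has 1 {23}.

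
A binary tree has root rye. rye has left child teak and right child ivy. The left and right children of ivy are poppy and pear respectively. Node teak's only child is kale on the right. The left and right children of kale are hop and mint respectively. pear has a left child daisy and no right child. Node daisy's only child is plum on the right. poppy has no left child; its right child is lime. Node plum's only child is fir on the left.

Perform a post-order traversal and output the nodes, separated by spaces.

hop mint kale teak lime poppy fir plum daisy pear ivy rye

Post-order visits the left subtree, then the right subtree, then the node.
At rye: go left to teak.
  At teak: no left child.
  At teak: go right to kale.
    At kale: go left to hop.
      hop is a leaf — visit hop.
    At kale: go right to mint.
      mint is a leaf — visit mint.
    Visit kale.
  Visit teak.
At rye: go right to ivy.
  At ivy: go left to poppy.
    At poppy: no left child.
    At poppy: go right to lime.
      lime is a leaf — visit lime.
    Visit poppy.
  At ivy: go right to pear.
    At pear: go left to daisy.
      At daisy: no left child.
      At daisy: go right to plum.
        At plum: go left to fir.
          fir is a leaf — visit fir.
        At plum: no right child.
        Visit plum.
      Visit daisy.
    At pear: no right child.
    Visit pear.
  Visit ivy.
Visit rye.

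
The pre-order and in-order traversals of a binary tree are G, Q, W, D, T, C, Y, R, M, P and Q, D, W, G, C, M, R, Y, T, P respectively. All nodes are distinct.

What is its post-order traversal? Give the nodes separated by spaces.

The first element of pre-order is the root; it splits in-order into left and right subtrees.
Root G: left subtree has 3 nodes {Q, D, W}, right has 6 {C, M, R, Y, T, P}.
  Root Q: left subtree has 0 nodes { }, right has 2 {D, W}.
    Root W: left subtree has 1 node {D}, right has 0 { }.
  Root T: left subtree has 4 nodes {C, M, R, Y}, right has 1 {P}.
    Root C: left subtree has 0 nodes { }, right has 3 {M, R, Y}.
      Root Y: left subtree has 2 nodes {M, R}, right has 0 { }.
        Root R: left subtree has 1 node {M}, right has 0 { }.

D W Q M R Y C P T G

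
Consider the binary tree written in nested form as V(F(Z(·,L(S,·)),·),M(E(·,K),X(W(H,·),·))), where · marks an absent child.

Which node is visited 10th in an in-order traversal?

W

In-order visits the left subtree, then the node, then the right subtree.
At V: go left to F.
  At F: go left to Z.
    At Z: no left child.
    Visit Z.
    At Z: go right to L.
      At L: go left to S.
        S is a leaf — visit S.
      Visit L.
      At L: no right child.
  Visit F.
  At F: no right child.
Visit V.
At V: go right to M.
  At M: go left to E.
    At E: no left child.
    Visit E.
    At E: go right to K.
      K is a leaf — visit K.
  Visit M.
  At M: go right to X.
    At X: go left to W.
      At W: go left to H.
        H is a leaf — visit H.
      Visit W.
      At W: no right child.
    Visit X.
    At X: no right child.
Full in-order sequence: Z, S, L, F, V, E, K, M, H, W, X.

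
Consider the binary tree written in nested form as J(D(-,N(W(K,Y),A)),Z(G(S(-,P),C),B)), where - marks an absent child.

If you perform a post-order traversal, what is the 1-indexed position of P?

7

Post-order visits the left subtree, then the right subtree, then the node.
At J: go left to D.
  At D: no left child.
  At D: go right to N.
    At N: go left to W.
      At W: go left to K.
        K is a leaf — visit K.
      At W: go right to Y.
        Y is a leaf — visit Y.
      Visit W.
    At N: go right to A.
      A is a leaf — visit A.
    Visit N.
  Visit D.
At J: go right to Z.
  At Z: go left to G.
    At G: go left to S.
      At S: no left child.
      At S: go right to P.
        P is a leaf — visit P.
      Visit S.
    At G: go right to C.
      C is a leaf — visit C.
    Visit G.
  At Z: go right to B.
    B is a leaf — visit B.
  Visit Z.
Visit J.
Full post-order sequence: K, Y, W, A, N, D, P, S, C, G, B, Z, J.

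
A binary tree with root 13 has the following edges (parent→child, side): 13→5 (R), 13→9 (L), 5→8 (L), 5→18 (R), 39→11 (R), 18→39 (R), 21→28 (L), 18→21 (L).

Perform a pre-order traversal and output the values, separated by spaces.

Pre-order visits the node, then its left subtree, then its right subtree.
Visit 13.
At 13: go left to 9.
  9 is a leaf — visit 9.
At 13: go right to 5.
  Visit 5.
  At 5: go left to 8.
    8 is a leaf — visit 8.
  At 5: go right to 18.
    Visit 18.
    At 18: go left to 21.
      Visit 21.
      At 21: go left to 28.
        28 is a leaf — visit 28.
      At 21: no right child.
    At 18: go right to 39.
      Visit 39.
      At 39: no left child.
      At 39: go right to 11.
        11 is a leaf — visit 11.

13 9 5 8 18 21 28 39 11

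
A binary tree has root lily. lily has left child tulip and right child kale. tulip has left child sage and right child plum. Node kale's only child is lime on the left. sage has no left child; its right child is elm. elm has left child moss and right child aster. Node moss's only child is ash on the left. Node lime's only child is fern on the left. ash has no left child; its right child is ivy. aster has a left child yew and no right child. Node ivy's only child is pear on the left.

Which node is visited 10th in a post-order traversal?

Post-order visits the left subtree, then the right subtree, then the node.
At lily: go left to tulip.
  At tulip: go left to sage.
    At sage: no left child.
    At sage: go right to elm.
      At elm: go left to moss.
        At moss: go left to ash.
          At ash: no left child.
          At ash: go right to ivy.
            At ivy: go left to pear.
              pear is a leaf — visit pear.
            At ivy: no right child.
            Visit ivy.
          Visit ash.
        At moss: no right child.
        Visit moss.
      At elm: go right to aster.
        At aster: go left to yew.
          yew is a leaf — visit yew.
        At aster: no right child.
        Visit aster.
      Visit elm.
    Visit sage.
  At tulip: go right to plum.
    plum is a leaf — visit plum.
  Visit tulip.
At lily: go right to kale.
  At kale: go left to lime.
    At lime: go left to fern.
      fern is a leaf — visit fern.
    At lime: no right child.
    Visit lime.
  At kale: no right child.
  Visit kale.
Visit lily.
Full post-order sequence: pear, ivy, ash, moss, yew, aster, elm, sage, plum, tulip, fern, lime, kale, lily.

tulip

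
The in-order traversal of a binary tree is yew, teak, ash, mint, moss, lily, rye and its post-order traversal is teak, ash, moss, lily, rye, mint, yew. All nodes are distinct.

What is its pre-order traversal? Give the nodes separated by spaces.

The last element of post-order is the root; it splits in-order into left and right subtrees.
Root yew: left subtree has 0 nodes { }, right has 6 {teak, ash, mint, moss, lily, rye}.
  Root mint: left subtree has 2 nodes {teak, ash}, right has 3 {moss, lily, rye}.
    Root ash: left subtree has 1 node {teak}, right has 0 { }.
    Root rye: left subtree has 2 nodes {moss, lily}, right has 0 { }.
      Root lily: left subtree has 1 node {moss}, right has 0 { }.

yew mint ash teak rye lily moss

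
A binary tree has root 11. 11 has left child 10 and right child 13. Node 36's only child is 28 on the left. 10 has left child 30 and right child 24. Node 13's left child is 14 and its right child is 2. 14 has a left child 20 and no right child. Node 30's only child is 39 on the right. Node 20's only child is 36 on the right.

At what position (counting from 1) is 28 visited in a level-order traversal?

Level-order visits nodes level by level from the root, left to right within each level.
Level 0: 11
Level 1: 10, 13
Level 2: 30, 24, 14, 2
Level 3: 39, 20
Level 4: 36
Level 5: 28
Full level-order sequence: 11, 10, 13, 30, 24, 14, 2, 39, 20, 36, 28.

11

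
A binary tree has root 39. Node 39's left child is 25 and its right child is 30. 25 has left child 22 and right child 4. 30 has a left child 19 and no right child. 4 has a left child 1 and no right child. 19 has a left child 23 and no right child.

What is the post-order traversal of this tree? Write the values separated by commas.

22, 1, 4, 25, 23, 19, 30, 39

Post-order visits the left subtree, then the right subtree, then the node.
At 39: go left to 25.
  At 25: go left to 22.
    22 is a leaf — visit 22.
  At 25: go right to 4.
    At 4: go left to 1.
      1 is a leaf — visit 1.
    At 4: no right child.
    Visit 4.
  Visit 25.
At 39: go right to 30.
  At 30: go left to 19.
    At 19: go left to 23.
      23 is a leaf — visit 23.
    At 19: no right child.
    Visit 19.
  At 30: no right child.
  Visit 30.
Visit 39.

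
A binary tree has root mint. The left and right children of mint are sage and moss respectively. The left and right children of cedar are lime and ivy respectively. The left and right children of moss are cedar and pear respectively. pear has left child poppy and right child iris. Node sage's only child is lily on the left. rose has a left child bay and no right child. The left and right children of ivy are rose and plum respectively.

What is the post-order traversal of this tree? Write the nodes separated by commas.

lily, sage, lime, bay, rose, plum, ivy, cedar, poppy, iris, pear, moss, mint

Post-order visits the left subtree, then the right subtree, then the node.
At mint: go left to sage.
  At sage: go left to lily.
    lily is a leaf — visit lily.
  At sage: no right child.
  Visit sage.
At mint: go right to moss.
  At moss: go left to cedar.
    At cedar: go left to lime.
      lime is a leaf — visit lime.
    At cedar: go right to ivy.
      At ivy: go left to rose.
        At rose: go left to bay.
          bay is a leaf — visit bay.
        At rose: no right child.
        Visit rose.
      At ivy: go right to plum.
        plum is a leaf — visit plum.
      Visit ivy.
    Visit cedar.
  At moss: go right to pear.
    At pear: go left to poppy.
      poppy is a leaf — visit poppy.
    At pear: go right to iris.
      iris is a leaf — visit iris.
    Visit pear.
  Visit moss.
Visit mint.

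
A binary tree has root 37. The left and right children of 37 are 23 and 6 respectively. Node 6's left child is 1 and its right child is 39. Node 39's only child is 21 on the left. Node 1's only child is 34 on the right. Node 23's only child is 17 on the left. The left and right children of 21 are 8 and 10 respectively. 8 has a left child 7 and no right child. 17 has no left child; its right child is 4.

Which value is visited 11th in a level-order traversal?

Level-order visits nodes level by level from the root, left to right within each level.
Level 0: 37
Level 1: 23, 6
Level 2: 17, 1, 39
Level 3: 4, 34, 21
Level 4: 8, 10
Level 5: 7
Full level-order sequence: 37, 23, 6, 17, 1, 39, 4, 34, 21, 8, 10, 7.

10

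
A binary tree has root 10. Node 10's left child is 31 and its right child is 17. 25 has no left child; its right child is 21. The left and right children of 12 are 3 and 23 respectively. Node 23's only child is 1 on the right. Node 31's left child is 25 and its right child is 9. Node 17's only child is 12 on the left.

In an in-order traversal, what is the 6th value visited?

3

In-order visits the left subtree, then the node, then the right subtree.
At 10: go left to 31.
  At 31: go left to 25.
    At 25: no left child.
    Visit 25.
    At 25: go right to 21.
      21 is a leaf — visit 21.
  Visit 31.
  At 31: go right to 9.
    9 is a leaf — visit 9.
Visit 10.
At 10: go right to 17.
  At 17: go left to 12.
    At 12: go left to 3.
      3 is a leaf — visit 3.
    Visit 12.
    At 12: go right to 23.
      At 23: no left child.
      Visit 23.
      At 23: go right to 1.
        1 is a leaf — visit 1.
  Visit 17.
  At 17: no right child.
Full in-order sequence: 25, 21, 31, 9, 10, 3, 12, 23, 1, 17.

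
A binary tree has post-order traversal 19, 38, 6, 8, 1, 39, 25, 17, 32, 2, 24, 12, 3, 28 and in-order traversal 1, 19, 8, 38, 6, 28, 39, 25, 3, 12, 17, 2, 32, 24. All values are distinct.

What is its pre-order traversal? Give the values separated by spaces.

The last element of post-order is the root; it splits in-order into left and right subtrees.
Root 28: left subtree has 5 nodes {1, 19, 8, 38, 6}, right has 8 {39, 25, 3, 12, 17, 2, 32, 24}.
  Root 1: left subtree has 0 nodes { }, right has 4 {19, 8, 38, 6}.
    Root 8: left subtree has 1 node {19}, right has 2 {38, 6}.
      Root 6: left subtree has 1 node {38}, right has 0 { }.
  Root 3: left subtree has 2 nodes {39, 25}, right has 5 {12, 17, 2, 32, 24}.
    Root 25: left subtree has 1 node {39}, right has 0 { }.
    Root 12: left subtree has 0 nodes { }, right has 4 {17, 2, 32, 24}.
      Root 24: left subtree has 3 nodes {17, 2, 32}, right has 0 { }.
        Root 2: left subtree has 1 node {17}, right has 1 {32}.

28 1 8 19 6 38 3 25 39 12 24 2 17 32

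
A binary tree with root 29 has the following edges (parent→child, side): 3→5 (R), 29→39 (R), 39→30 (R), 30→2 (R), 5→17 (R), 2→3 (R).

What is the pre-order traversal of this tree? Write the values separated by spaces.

29 39 30 2 3 5 17

Pre-order visits the node, then its left subtree, then its right subtree.
Visit 29.
At 29: no left child.
At 29: go right to 39.
  Visit 39.
  At 39: no left child.
  At 39: go right to 30.
    Visit 30.
    At 30: no left child.
    At 30: go right to 2.
      Visit 2.
      At 2: no left child.
      At 2: go right to 3.
        Visit 3.
        At 3: no left child.
        At 3: go right to 5.
          Visit 5.
          At 5: no left child.
          At 5: go right to 17.
            17 is a leaf — visit 17.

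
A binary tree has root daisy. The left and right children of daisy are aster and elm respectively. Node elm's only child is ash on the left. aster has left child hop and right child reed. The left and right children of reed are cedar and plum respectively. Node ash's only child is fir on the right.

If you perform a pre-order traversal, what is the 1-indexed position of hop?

Pre-order visits the node, then its left subtree, then its right subtree.
Visit daisy.
At daisy: go left to aster.
  Visit aster.
  At aster: go left to hop.
    hop is a leaf — visit hop.
  At aster: go right to reed.
    Visit reed.
    At reed: go left to cedar.
      cedar is a leaf — visit cedar.
    At reed: go right to plum.
      plum is a leaf — visit plum.
At daisy: go right to elm.
  Visit elm.
  At elm: go left to ash.
    Visit ash.
    At ash: no left child.
    At ash: go right to fir.
      fir is a leaf — visit fir.
  At elm: no right child.
Full pre-order sequence: daisy, aster, hop, reed, cedar, plum, elm, ash, fir.

3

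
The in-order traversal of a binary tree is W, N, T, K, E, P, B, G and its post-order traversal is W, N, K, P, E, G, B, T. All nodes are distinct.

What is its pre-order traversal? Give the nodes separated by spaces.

The last element of post-order is the root; it splits in-order into left and right subtrees.
Root T: left subtree has 2 nodes {W, N}, right has 5 {K, E, P, B, G}.
  Root N: left subtree has 1 node {W}, right has 0 { }.
  Root B: left subtree has 3 nodes {K, E, P}, right has 1 {G}.
    Root E: left subtree has 1 node {K}, right has 1 {P}.

T N W B E K P G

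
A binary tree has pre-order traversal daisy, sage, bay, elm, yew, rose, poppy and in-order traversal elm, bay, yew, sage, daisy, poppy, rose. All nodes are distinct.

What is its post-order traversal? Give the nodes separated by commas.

The first element of pre-order is the root; it splits in-order into left and right subtrees.
Root daisy: left subtree has 4 nodes {elm, bay, yew, sage}, right has 2 {poppy, rose}.
  Root sage: left subtree has 3 nodes {elm, bay, yew}, right has 0 { }.
    Root bay: left subtree has 1 node {elm}, right has 1 {yew}.
  Root rose: left subtree has 1 node {poppy}, right has 0 { }.

elm, yew, bay, sage, poppy, rose, daisy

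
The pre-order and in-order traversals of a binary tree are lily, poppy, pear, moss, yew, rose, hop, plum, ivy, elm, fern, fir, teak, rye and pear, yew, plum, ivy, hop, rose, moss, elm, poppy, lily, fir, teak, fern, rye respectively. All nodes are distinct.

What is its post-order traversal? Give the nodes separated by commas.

The first element of pre-order is the root; it splits in-order into left and right subtrees.
Root lily: left subtree has 9 nodes {pear, yew, plum, ivy, hop, rose, moss, elm, poppy}, right has 4 {fir, teak, fern, rye}.
  Root poppy: left subtree has 8 nodes {pear, yew, plum, ivy, hop, rose, moss, elm}, right has 0 { }.
    Root pear: left subtree has 0 nodes { }, right has 7 {yew, plum, ivy, hop, rose, moss, elm}.
      Root moss: left subtree has 5 nodes {yew, plum, ivy, hop, rose}, right has 1 {elm}.
        Root yew: left subtree has 0 nodes { }, right has 4 {plum, ivy, hop, rose}.
          Root rose: left subtree has 3 nodes {plum, ivy, hop}, right has 0 { }.
            Root hop: left subtree has 2 nodes {plum, ivy}, right has 0 { }.
              Root plum: left subtree has 0 nodes { }, right has 1 {ivy}.
  Root fern: left subtree has 2 nodes {fir, teak}, right has 1 {rye}.
    Root fir: left subtree has 0 nodes { }, right has 1 {teak}.

ivy, plum, hop, rose, yew, elm, moss, pear, poppy, teak, fir, rye, fern, lily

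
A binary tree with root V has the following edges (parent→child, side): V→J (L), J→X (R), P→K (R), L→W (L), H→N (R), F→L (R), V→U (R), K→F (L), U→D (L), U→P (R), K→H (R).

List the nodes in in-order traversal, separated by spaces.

In-order visits the left subtree, then the node, then the right subtree.
At V: go left to J.
  At J: no left child.
  Visit J.
  At J: go right to X.
    X is a leaf — visit X.
Visit V.
At V: go right to U.
  At U: go left to D.
    D is a leaf — visit D.
  Visit U.
  At U: go right to P.
    At P: no left child.
    Visit P.
    At P: go right to K.
      At K: go left to F.
        At F: no left child.
        Visit F.
        At F: go right to L.
          At L: go left to W.
            W is a leaf — visit W.
          Visit L.
          At L: no right child.
      Visit K.
      At K: go right to H.
        At H: no left child.
        Visit H.
        At H: go right to N.
          N is a leaf — visit N.

J X V D U P F W L K H N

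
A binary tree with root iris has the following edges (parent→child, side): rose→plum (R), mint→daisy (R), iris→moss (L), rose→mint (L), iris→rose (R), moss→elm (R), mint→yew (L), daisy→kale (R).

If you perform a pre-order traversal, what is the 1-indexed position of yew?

6

Pre-order visits the node, then its left subtree, then its right subtree.
Visit iris.
At iris: go left to moss.
  Visit moss.
  At moss: no left child.
  At moss: go right to elm.
    elm is a leaf — visit elm.
At iris: go right to rose.
  Visit rose.
  At rose: go left to mint.
    Visit mint.
    At mint: go left to yew.
      yew is a leaf — visit yew.
    At mint: go right to daisy.
      Visit daisy.
      At daisy: no left child.
      At daisy: go right to kale.
        kale is a leaf — visit kale.
  At rose: go right to plum.
    plum is a leaf — visit plum.
Full pre-order sequence: iris, moss, elm, rose, mint, yew, daisy, kale, plum.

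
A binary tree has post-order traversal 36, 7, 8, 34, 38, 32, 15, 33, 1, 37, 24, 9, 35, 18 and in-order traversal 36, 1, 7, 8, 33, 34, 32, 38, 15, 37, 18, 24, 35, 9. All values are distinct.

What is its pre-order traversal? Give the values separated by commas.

18, 37, 1, 36, 33, 8, 7, 15, 32, 34, 38, 35, 24, 9

The last element of post-order is the root; it splits in-order into left and right subtrees.
Root 18: left subtree has 10 nodes {36, 1, 7, 8, 33, 34, 32, 38, 15, 37}, right has 3 {24, 35, 9}.
  Root 37: left subtree has 9 nodes {36, 1, 7, 8, 33, 34, 32, 38, 15}, right has 0 { }.
    Root 1: left subtree has 1 node {36}, right has 7 {7, 8, 33, 34, 32, 38, 15}.
      Root 33: left subtree has 2 nodes {7, 8}, right has 4 {34, 32, 38, 15}.
        Root 8: left subtree has 1 node {7}, right has 0 { }.
        Root 15: left subtree has 3 nodes {34, 32, 38}, right has 0 { }.
          Root 32: left subtree has 1 node {34}, right has 1 {38}.
  Root 35: left subtree has 1 node {24}, right has 1 {9}.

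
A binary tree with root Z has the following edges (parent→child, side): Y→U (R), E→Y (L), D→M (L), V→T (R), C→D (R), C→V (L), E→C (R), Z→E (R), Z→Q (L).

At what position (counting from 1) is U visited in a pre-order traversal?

Pre-order visits the node, then its left subtree, then its right subtree.
Visit Z.
At Z: go left to Q.
  Q is a leaf — visit Q.
At Z: go right to E.
  Visit E.
  At E: go left to Y.
    Visit Y.
    At Y: no left child.
    At Y: go right to U.
      U is a leaf — visit U.
  At E: go right to C.
    Visit C.
    At C: go left to V.
      Visit V.
      At V: no left child.
      At V: go right to T.
        T is a leaf — visit T.
    At C: go right to D.
      Visit D.
      At D: go left to M.
        M is a leaf — visit M.
      At D: no right child.
Full pre-order sequence: Z, Q, E, Y, U, C, V, T, D, M.

5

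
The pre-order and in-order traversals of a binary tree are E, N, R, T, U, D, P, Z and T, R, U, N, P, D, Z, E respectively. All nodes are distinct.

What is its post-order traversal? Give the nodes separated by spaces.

The first element of pre-order is the root; it splits in-order into left and right subtrees.
Root E: left subtree has 7 nodes {T, R, U, N, P, D, Z}, right has 0 { }.
  Root N: left subtree has 3 nodes {T, R, U}, right has 3 {P, D, Z}.
    Root R: left subtree has 1 node {T}, right has 1 {U}.
    Root D: left subtree has 1 node {P}, right has 1 {Z}.

T U R P Z D N E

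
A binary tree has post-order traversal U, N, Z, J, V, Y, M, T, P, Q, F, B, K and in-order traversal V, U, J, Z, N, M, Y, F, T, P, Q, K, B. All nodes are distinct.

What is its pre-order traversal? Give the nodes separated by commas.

The last element of post-order is the root; it splits in-order into left and right subtrees.
Root K: left subtree has 11 nodes {V, U, J, Z, N, M, Y, F, T, P, Q}, right has 1 {B}.
  Root F: left subtree has 7 nodes {V, U, J, Z, N, M, Y}, right has 3 {T, P, Q}.
    Root M: left subtree has 5 nodes {V, U, J, Z, N}, right has 1 {Y}.
      Root V: left subtree has 0 nodes { }, right has 4 {U, J, Z, N}.
        Root J: left subtree has 1 node {U}, right has 2 {Z, N}.
          Root Z: left subtree has 0 nodes { }, right has 1 {N}.
    Root Q: left subtree has 2 nodes {T, P}, right has 0 { }.
      Root P: left subtree has 1 node {T}, right has 0 { }.

K, F, M, V, J, U, Z, N, Y, Q, P, T, B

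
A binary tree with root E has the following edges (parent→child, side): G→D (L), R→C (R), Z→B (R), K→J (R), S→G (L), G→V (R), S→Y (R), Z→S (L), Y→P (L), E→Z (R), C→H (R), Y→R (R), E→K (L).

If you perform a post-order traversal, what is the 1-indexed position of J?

Post-order visits the left subtree, then the right subtree, then the node.
At E: go left to K.
  At K: no left child.
  At K: go right to J.
    J is a leaf — visit J.
  Visit K.
At E: go right to Z.
  At Z: go left to S.
    At S: go left to G.
      At G: go left to D.
        D is a leaf — visit D.
      At G: go right to V.
        V is a leaf — visit V.
      Visit G.
    At S: go right to Y.
      At Y: go left to P.
        P is a leaf — visit P.
      At Y: go right to R.
        At R: no left child.
        At R: go right to C.
          At C: no left child.
          At C: go right to H.
            H is a leaf — visit H.
          Visit C.
        Visit R.
      Visit Y.
    Visit S.
  At Z: go right to B.
    B is a leaf — visit B.
  Visit Z.
Visit E.
Full post-order sequence: J, K, D, V, G, P, H, C, R, Y, S, B, Z, E.

1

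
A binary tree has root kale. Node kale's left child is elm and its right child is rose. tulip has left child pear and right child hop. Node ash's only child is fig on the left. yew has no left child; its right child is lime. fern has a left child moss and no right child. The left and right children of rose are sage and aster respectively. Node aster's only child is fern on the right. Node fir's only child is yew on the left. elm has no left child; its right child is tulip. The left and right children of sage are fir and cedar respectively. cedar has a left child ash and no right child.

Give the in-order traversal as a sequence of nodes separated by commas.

elm, pear, tulip, hop, kale, yew, lime, fir, sage, fig, ash, cedar, rose, aster, moss, fern

In-order visits the left subtree, then the node, then the right subtree.
At kale: go left to elm.
  At elm: no left child.
  Visit elm.
  At elm: go right to tulip.
    At tulip: go left to pear.
      pear is a leaf — visit pear.
    Visit tulip.
    At tulip: go right to hop.
      hop is a leaf — visit hop.
Visit kale.
At kale: go right to rose.
  At rose: go left to sage.
    At sage: go left to fir.
      At fir: go left to yew.
        At yew: no left child.
        Visit yew.
        At yew: go right to lime.
          lime is a leaf — visit lime.
      Visit fir.
      At fir: no right child.
    Visit sage.
    At sage: go right to cedar.
      At cedar: go left to ash.
        At ash: go left to fig.
          fig is a leaf — visit fig.
        Visit ash.
        At ash: no right child.
      Visit cedar.
      At cedar: no right child.
  Visit rose.
  At rose: go right to aster.
    At aster: no left child.
    Visit aster.
    At aster: go right to fern.
      At fern: go left to moss.
        moss is a leaf — visit moss.
      Visit fern.
      At fern: no right child.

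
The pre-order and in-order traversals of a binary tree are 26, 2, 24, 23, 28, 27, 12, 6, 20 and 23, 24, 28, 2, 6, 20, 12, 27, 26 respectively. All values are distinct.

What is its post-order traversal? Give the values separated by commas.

23, 28, 24, 20, 6, 12, 27, 2, 26

The first element of pre-order is the root; it splits in-order into left and right subtrees.
Root 26: left subtree has 8 nodes {23, 24, 28, 2, 6, 20, 12, 27}, right has 0 { }.
  Root 2: left subtree has 3 nodes {23, 24, 28}, right has 4 {6, 20, 12, 27}.
    Root 24: left subtree has 1 node {23}, right has 1 {28}.
    Root 27: left subtree has 3 nodes {6, 20, 12}, right has 0 { }.
      Root 12: left subtree has 2 nodes {6, 20}, right has 0 { }.
        Root 6: left subtree has 0 nodes { }, right has 1 {20}.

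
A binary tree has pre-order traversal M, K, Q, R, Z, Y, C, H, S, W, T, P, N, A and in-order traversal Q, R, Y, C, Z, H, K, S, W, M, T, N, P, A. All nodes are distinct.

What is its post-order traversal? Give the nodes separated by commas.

The first element of pre-order is the root; it splits in-order into left and right subtrees.
Root M: left subtree has 9 nodes {Q, R, Y, C, Z, H, K, S, W}, right has 4 {T, N, P, A}.
  Root K: left subtree has 6 nodes {Q, R, Y, C, Z, H}, right has 2 {S, W}.
    Root Q: left subtree has 0 nodes { }, right has 5 {R, Y, C, Z, H}.
      Root R: left subtree has 0 nodes { }, right has 4 {Y, C, Z, H}.
        Root Z: left subtree has 2 nodes {Y, C}, right has 1 {H}.
          Root Y: left subtree has 0 nodes { }, right has 1 {C}.
    Root S: left subtree has 0 nodes { }, right has 1 {W}.
  Root T: left subtree has 0 nodes { }, right has 3 {N, P, A}.
    Root P: left subtree has 1 node {N}, right has 1 {A}.

C, Y, H, Z, R, Q, W, S, K, N, A, P, T, M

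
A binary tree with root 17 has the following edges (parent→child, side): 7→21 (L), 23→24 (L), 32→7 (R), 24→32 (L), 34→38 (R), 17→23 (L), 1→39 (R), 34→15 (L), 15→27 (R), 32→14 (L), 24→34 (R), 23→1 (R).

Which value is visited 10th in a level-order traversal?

Level-order visits nodes level by level from the root, left to right within each level.
Level 0: 17
Level 1: 23
Level 2: 24, 1
Level 3: 32, 34, 39
Level 4: 14, 7, 15, 38
Level 5: 21, 27
Full level-order sequence: 17, 23, 24, 1, 32, 34, 39, 14, 7, 15, 38, 21, 27.

15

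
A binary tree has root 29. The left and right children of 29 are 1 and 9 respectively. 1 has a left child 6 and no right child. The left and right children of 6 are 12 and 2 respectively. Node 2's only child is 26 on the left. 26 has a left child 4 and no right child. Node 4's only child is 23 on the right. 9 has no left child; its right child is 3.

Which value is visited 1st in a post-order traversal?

12

Post-order visits the left subtree, then the right subtree, then the node.
At 29: go left to 1.
  At 1: go left to 6.
    At 6: go left to 12.
      12 is a leaf — visit 12.
    At 6: go right to 2.
      At 2: go left to 26.
        At 26: go left to 4.
          At 4: no left child.
          At 4: go right to 23.
            23 is a leaf — visit 23.
          Visit 4.
        At 26: no right child.
        Visit 26.
      At 2: no right child.
      Visit 2.
    Visit 6.
  At 1: no right child.
  Visit 1.
At 29: go right to 9.
  At 9: no left child.
  At 9: go right to 3.
    3 is a leaf — visit 3.
  Visit 9.
Visit 29.
Full post-order sequence: 12, 23, 4, 26, 2, 6, 1, 3, 9, 29.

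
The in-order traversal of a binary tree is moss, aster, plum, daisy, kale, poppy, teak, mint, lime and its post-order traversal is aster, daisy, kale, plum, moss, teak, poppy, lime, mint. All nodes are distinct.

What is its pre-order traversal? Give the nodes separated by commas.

The last element of post-order is the root; it splits in-order into left and right subtrees.
Root mint: left subtree has 7 nodes {moss, aster, plum, daisy, kale, poppy, teak}, right has 1 {lime}.
  Root poppy: left subtree has 5 nodes {moss, aster, plum, daisy, kale}, right has 1 {teak}.
    Root moss: left subtree has 0 nodes { }, right has 4 {aster, plum, daisy, kale}.
      Root plum: left subtree has 1 node {aster}, right has 2 {daisy, kale}.
        Root kale: left subtree has 1 node {daisy}, right has 0 { }.

mint, poppy, moss, plum, aster, kale, daisy, teak, lime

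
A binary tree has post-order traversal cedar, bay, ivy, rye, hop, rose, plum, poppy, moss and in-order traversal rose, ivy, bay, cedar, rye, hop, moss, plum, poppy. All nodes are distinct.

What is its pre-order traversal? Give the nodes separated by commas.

The last element of post-order is the root; it splits in-order into left and right subtrees.
Root moss: left subtree has 6 nodes {rose, ivy, bay, cedar, rye, hop}, right has 2 {plum, poppy}.
  Root rose: left subtree has 0 nodes { }, right has 5 {ivy, bay, cedar, rye, hop}.
    Root hop: left subtree has 4 nodes {ivy, bay, cedar, rye}, right has 0 { }.
      Root rye: left subtree has 3 nodes {ivy, bay, cedar}, right has 0 { }.
        Root ivy: left subtree has 0 nodes { }, right has 2 {bay, cedar}.
          Root bay: left subtree has 0 nodes { }, right has 1 {cedar}.
  Root poppy: left subtree has 1 node {plum}, right has 0 { }.

moss, rose, hop, rye, ivy, bay, cedar, poppy, plum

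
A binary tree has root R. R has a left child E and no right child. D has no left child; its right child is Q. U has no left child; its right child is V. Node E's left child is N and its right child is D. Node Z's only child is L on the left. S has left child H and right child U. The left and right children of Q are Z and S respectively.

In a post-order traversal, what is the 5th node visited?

Post-order visits the left subtree, then the right subtree, then the node.
At R: go left to E.
  At E: go left to N.
    N is a leaf — visit N.
  At E: go right to D.
    At D: no left child.
    At D: go right to Q.
      At Q: go left to Z.
        At Z: go left to L.
          L is a leaf — visit L.
        At Z: no right child.
        Visit Z.
      At Q: go right to S.
        At S: go left to H.
          H is a leaf — visit H.
        At S: go right to U.
          At U: no left child.
          At U: go right to V.
            V is a leaf — visit V.
          Visit U.
        Visit S.
      Visit Q.
    Visit D.
  Visit E.
At R: no right child.
Visit R.
Full post-order sequence: N, L, Z, H, V, U, S, Q, D, E, R.

V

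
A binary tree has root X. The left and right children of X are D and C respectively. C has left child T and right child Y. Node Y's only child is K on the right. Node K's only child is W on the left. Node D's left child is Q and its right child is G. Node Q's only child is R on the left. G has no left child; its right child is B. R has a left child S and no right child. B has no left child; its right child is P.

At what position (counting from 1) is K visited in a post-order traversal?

10

Post-order visits the left subtree, then the right subtree, then the node.
At X: go left to D.
  At D: go left to Q.
    At Q: go left to R.
      At R: go left to S.
        S is a leaf — visit S.
      At R: no right child.
      Visit R.
    At Q: no right child.
    Visit Q.
  At D: go right to G.
    At G: no left child.
    At G: go right to B.
      At B: no left child.
      At B: go right to P.
        P is a leaf — visit P.
      Visit B.
    Visit G.
  Visit D.
At X: go right to C.
  At C: go left to T.
    T is a leaf — visit T.
  At C: go right to Y.
    At Y: no left child.
    At Y: go right to K.
      At K: go left to W.
        W is a leaf — visit W.
      At K: no right child.
      Visit K.
    Visit Y.
  Visit C.
Visit X.
Full post-order sequence: S, R, Q, P, B, G, D, T, W, K, Y, C, X.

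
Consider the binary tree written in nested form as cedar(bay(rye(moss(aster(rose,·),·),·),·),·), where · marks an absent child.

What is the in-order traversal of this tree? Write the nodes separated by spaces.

In-order visits the left subtree, then the node, then the right subtree.
At cedar: go left to bay.
  At bay: go left to rye.
    At rye: go left to moss.
      At moss: go left to aster.
        At aster: go left to rose.
          rose is a leaf — visit rose.
        Visit aster.
        At aster: no right child.
      Visit moss.
      At moss: no right child.
    Visit rye.
    At rye: no right child.
  Visit bay.
  At bay: no right child.
Visit cedar.
At cedar: no right child.

rose aster moss rye bay cedar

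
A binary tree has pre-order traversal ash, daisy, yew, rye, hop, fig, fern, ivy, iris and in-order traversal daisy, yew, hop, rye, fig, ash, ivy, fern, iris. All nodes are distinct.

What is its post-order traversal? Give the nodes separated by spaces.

hop fig rye yew daisy ivy iris fern ash

The first element of pre-order is the root; it splits in-order into left and right subtrees.
Root ash: left subtree has 5 nodes {daisy, yew, hop, rye, fig}, right has 3 {ivy, fern, iris}.
  Root daisy: left subtree has 0 nodes { }, right has 4 {yew, hop, rye, fig}.
    Root yew: left subtree has 0 nodes { }, right has 3 {hop, rye, fig}.
      Root rye: left subtree has 1 node {hop}, right has 1 {fig}.
  Root fern: left subtree has 1 node {ivy}, right has 1 {iris}.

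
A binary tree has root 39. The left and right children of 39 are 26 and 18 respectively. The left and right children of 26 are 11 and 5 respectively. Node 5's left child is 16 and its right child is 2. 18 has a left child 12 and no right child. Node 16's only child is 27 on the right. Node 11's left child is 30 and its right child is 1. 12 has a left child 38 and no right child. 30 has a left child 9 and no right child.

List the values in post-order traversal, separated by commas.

Post-order visits the left subtree, then the right subtree, then the node.
At 39: go left to 26.
  At 26: go left to 11.
    At 11: go left to 30.
      At 30: go left to 9.
        9 is a leaf — visit 9.
      At 30: no right child.
      Visit 30.
    At 11: go right to 1.
      1 is a leaf — visit 1.
    Visit 11.
  At 26: go right to 5.
    At 5: go left to 16.
      At 16: no left child.
      At 16: go right to 27.
        27 is a leaf — visit 27.
      Visit 16.
    At 5: go right to 2.
      2 is a leaf — visit 2.
    Visit 5.
  Visit 26.
At 39: go right to 18.
  At 18: go left to 12.
    At 12: go left to 38.
      38 is a leaf — visit 38.
    At 12: no right child.
    Visit 12.
  At 18: no right child.
  Visit 18.
Visit 39.

9, 30, 1, 11, 27, 16, 2, 5, 26, 38, 12, 18, 39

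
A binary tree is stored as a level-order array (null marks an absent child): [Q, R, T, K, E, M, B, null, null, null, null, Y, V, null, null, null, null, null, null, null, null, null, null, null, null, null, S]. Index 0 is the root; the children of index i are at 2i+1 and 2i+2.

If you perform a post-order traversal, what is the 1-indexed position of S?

5

Post-order visits the left subtree, then the right subtree, then the node.
At Q: go left to R.
  At R: go left to K.
    K is a leaf — visit K.
  At R: go right to E.
    E is a leaf — visit E.
  Visit R.
At Q: go right to T.
  At T: go left to M.
    At M: go left to Y.
      Y is a leaf — visit Y.
    At M: go right to V.
      At V: no left child.
      At V: go right to S.
        S is a leaf — visit S.
      Visit V.
    Visit M.
  At T: go right to B.
    B is a leaf — visit B.
  Visit T.
Visit Q.
Full post-order sequence: K, E, R, Y, S, V, M, B, T, Q.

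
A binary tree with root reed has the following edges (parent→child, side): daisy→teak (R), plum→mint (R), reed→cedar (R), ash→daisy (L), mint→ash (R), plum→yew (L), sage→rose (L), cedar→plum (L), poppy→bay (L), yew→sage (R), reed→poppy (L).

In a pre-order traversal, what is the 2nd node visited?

poppy

Pre-order visits the node, then its left subtree, then its right subtree.
Visit reed.
At reed: go left to poppy.
  Visit poppy.
  At poppy: go left to bay.
    bay is a leaf — visit bay.
  At poppy: no right child.
At reed: go right to cedar.
  Visit cedar.
  At cedar: go left to plum.
    Visit plum.
    At plum: go left to yew.
      Visit yew.
      At yew: no left child.
      At yew: go right to sage.
        Visit sage.
        At sage: go left to rose.
          rose is a leaf — visit rose.
        At sage: no right child.
    At plum: go right to mint.
      Visit mint.
      At mint: no left child.
      At mint: go right to ash.
        Visit ash.
        At ash: go left to daisy.
          Visit daisy.
          At daisy: no left child.
          At daisy: go right to teak.
            teak is a leaf — visit teak.
        At ash: no right child.
  At cedar: no right child.
Full pre-order sequence: reed, poppy, bay, cedar, plum, yew, sage, rose, mint, ash, daisy, teak.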